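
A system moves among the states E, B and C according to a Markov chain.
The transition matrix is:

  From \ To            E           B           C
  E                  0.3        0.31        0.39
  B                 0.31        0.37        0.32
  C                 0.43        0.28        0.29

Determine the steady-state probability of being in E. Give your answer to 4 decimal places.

Let the stationary distribution be π with π = πP and π_1 + π_2 + π_3 = 1.
π_1 = 0.3·π_1 + 0.31·π_2 + 0.43·π_3
π_2 = 0.31·π_1 + 0.37·π_2 + 0.28·π_3
Solving with the normalization constraint gives π = (0.3466, 0.3191, 0.3342).
So the stationary probability of E is 0.3466.

0.3466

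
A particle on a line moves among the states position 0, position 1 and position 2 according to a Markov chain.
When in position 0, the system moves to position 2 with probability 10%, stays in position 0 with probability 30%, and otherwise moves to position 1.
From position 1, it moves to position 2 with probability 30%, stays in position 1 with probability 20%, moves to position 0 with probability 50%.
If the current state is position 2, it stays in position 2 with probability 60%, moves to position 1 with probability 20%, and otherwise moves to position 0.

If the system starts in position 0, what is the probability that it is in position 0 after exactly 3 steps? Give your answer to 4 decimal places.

Propagate the distribution vector 3 steps from position 0.
After 0 steps: (1.0000, 0.0000, 0.0000)
After 1 step: (0.3000, 0.6000, 0.1000)
After 2 steps: (0.4100, 0.3200, 0.2700)
After 3 steps: (0.3370, 0.3640, 0.2990)
P(in position 0 after 3 steps) = 0.3370

0.3370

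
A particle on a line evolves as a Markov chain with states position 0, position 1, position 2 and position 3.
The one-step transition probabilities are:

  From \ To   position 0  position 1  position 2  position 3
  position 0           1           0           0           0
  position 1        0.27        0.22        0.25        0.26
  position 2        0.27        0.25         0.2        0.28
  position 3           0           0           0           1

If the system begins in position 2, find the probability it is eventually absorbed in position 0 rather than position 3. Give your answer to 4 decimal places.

Let h(s) be the probability of absorption at position 0 starting from transient state s. Then h(position 0) = 1 and h(position 3) = 0. By first-step analysis:
h(position 1) = 0.27·1 + 0.22·h(position 1) + 0.25·h(position 2) + 0.26·0
h(position 2) = 0.27·1 + 0.25·h(position 1) + 0.2·h(position 2) + 0.28·0
Solving: h(position 1) = 0.5049, h(position 2) = 0.4953.
Starting from position 2, the probability is 0.4953.

0.4953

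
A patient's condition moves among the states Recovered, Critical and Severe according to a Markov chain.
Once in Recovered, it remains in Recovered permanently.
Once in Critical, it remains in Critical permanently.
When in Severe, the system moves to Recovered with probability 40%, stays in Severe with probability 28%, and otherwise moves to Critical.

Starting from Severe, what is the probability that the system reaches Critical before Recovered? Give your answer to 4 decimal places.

Let h(s) be the probability of absorption at Critical starting from transient state s. Then h(Critical) = 1 and h(Recovered) = 0. By first-step analysis:
h(Severe) = 0.4·0 + 0.32·1 + 0.28·h(Severe)
Solving: h(Severe) = 0.4444.
Starting from Severe, the probability is 0.4444.

0.4444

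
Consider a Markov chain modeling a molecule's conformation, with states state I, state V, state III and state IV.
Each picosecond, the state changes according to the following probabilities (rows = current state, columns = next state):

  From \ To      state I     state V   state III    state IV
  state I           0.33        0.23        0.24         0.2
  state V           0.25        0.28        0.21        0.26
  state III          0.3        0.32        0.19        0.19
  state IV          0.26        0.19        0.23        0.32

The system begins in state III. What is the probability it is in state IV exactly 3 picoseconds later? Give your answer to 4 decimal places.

0.2420

Propagate the distribution vector 3 picoseconds from state III.
After 0 picoseconds: (0.0000, 0.0000, 1.0000, 0.0000)
After 1 picosecond: (0.3000, 0.3200, 0.1900, 0.1900)
After 2 picoseconds: (0.2854, 0.2555, 0.2190, 0.2401)
After 3 picoseconds: (0.2862, 0.2529, 0.2190, 0.2420)
P(in state IV after 3 picoseconds) = 0.2420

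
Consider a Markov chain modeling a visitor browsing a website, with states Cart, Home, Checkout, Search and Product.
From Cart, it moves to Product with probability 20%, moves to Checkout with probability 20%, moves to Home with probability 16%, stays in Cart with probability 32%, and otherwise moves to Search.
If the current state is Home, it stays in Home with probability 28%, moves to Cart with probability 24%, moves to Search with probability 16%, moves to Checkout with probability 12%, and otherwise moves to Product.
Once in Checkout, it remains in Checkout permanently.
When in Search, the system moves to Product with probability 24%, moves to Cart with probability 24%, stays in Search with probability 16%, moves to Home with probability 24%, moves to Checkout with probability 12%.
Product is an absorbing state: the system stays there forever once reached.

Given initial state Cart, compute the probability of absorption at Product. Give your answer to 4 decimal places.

0.5415

Let h(s) be the probability of absorption at Product starting from transient state s. Then h(Product) = 1 and h(Checkout) = 0. By first-step analysis:
h(Cart) = 0.32·h(Cart) + 0.16·h(Home) + 0.2·0 + 0.12·h(Search) + 0.2·1
h(Home) = 0.24·h(Cart) + 0.28·h(Home) + 0.12·0 + 0.16·h(Search) + 0.2·1
h(Search) = 0.24·h(Cart) + 0.24·h(Home) + 0.12·0 + 0.16·h(Search) + 0.24·1
Solving: h(Cart) = 0.5415, h(Home) = 0.5939, h(Search) = 0.6101.
Starting from Cart, the probability is 0.5415.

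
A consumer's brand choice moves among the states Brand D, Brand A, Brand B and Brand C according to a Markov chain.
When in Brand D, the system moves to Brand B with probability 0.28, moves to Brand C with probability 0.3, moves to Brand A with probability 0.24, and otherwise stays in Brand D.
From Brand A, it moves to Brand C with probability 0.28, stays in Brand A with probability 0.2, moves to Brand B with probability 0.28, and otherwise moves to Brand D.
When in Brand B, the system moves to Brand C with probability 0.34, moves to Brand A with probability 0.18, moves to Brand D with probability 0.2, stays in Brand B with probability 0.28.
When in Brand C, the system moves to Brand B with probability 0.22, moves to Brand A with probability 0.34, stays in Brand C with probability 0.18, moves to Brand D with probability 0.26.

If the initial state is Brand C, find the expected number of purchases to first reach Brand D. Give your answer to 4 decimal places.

Let t(s) be the expected number of purchases to first reach Brand D from state s, with t(Brand D) = 0. Conditioning on the first purchase:
t(Brand A) = 1 + 0.2·t(Brand A) + 0.28·t(Brand B) + 0.28·t(Brand C)
t(Brand B) = 1 + 0.18·t(Brand A) + 0.28·t(Brand B) + 0.34·t(Brand C)
t(Brand C) = 1 + 0.34·t(Brand A) + 0.22·t(Brand B) + 0.18·t(Brand C)
Solving: t(Brand A) = 4.2585, t(Brand B) = 4.4237, t(Brand C) = 4.1721.
Expected purchases from Brand C to Brand D: 4.1721.

4.1721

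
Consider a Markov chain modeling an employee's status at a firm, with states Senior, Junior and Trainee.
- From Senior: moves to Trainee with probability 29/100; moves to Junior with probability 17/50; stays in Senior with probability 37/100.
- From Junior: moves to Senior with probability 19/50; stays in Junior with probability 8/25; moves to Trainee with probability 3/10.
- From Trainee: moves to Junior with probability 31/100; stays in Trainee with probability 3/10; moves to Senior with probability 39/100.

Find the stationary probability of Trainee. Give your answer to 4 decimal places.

0.2962

Let the stationary distribution be π with π = πP and π_1 + π_2 + π_3 = 1.
π_1 = 0.37·π_1 + 0.38·π_2 + 0.39·π_3
π_2 = 0.34·π_1 + 0.32·π_2 + 0.31·π_3
Solving with the normalization constraint gives π = (0.3792, 0.3246, 0.2962).
So the stationary probability of Trainee is 0.2962.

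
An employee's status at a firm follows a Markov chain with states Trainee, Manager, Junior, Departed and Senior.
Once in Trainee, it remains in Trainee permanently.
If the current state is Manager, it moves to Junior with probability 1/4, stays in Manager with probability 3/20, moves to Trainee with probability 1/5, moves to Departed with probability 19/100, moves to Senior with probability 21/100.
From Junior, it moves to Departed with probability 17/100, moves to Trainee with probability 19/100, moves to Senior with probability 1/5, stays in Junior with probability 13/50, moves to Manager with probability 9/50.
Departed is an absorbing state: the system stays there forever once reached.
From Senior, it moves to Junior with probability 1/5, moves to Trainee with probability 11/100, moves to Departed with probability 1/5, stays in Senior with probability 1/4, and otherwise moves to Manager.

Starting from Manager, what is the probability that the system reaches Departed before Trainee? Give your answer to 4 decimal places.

0.5126

Let h(s) be the probability of absorption at Departed starting from transient state s. Then h(Departed) = 1 and h(Trainee) = 0. By first-step analysis:
h(Manager) = 0.2·0 + 0.15·h(Manager) + 0.25·h(Junior) + 0.19·1 + 0.21·h(Senior)
h(Junior) = 0.19·0 + 0.18·h(Manager) + 0.26·h(Junior) + 0.17·1 + 0.2·h(Senior)
h(Senior) = 0.11·0 + 0.24·h(Manager) + 0.2·h(Junior) + 0.2·1 + 0.25·h(Senior)
Solving: h(Manager) = 0.5126, h(Junior) = 0.5074, h(Senior) = 0.5660.
Starting from Manager, the probability is 0.5126.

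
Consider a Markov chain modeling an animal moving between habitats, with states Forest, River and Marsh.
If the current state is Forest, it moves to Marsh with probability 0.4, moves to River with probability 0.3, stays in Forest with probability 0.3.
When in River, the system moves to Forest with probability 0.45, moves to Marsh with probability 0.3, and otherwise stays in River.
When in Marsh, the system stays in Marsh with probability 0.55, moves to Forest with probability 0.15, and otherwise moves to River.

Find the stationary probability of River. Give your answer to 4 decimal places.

0.2857

Let the stationary distribution be π with π = πP and π_1 + π_2 + π_3 = 1.
π_1 = 0.3·π_1 + 0.45·π_2 + 0.15·π_3
π_2 = 0.3·π_1 + 0.25·π_2 + 0.3·π_3
Solving with the normalization constraint gives π = (0.2773, 0.2857, 0.4370).
So the stationary probability of River is 0.2857.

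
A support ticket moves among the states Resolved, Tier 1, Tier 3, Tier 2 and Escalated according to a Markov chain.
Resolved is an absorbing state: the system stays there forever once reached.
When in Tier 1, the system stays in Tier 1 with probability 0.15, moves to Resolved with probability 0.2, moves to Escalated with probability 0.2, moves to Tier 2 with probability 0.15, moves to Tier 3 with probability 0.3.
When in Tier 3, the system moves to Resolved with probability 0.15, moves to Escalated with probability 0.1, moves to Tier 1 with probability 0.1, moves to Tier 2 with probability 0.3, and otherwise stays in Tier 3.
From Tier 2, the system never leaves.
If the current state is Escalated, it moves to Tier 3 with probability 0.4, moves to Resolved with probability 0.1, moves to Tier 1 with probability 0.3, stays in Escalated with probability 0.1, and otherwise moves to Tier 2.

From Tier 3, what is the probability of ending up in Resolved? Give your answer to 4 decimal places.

0.3688

Let h(s) be the probability of absorption at Resolved starting from transient state s. Then h(Resolved) = 1 and h(Tier 2) = 0. By first-step analysis:
h(Tier 1) = 0.2·1 + 0.15·h(Tier 1) + 0.3·h(Tier 3) + 0.15·0 + 0.2·h(Escalated)
h(Tier 3) = 0.15·1 + 0.1·h(Tier 1) + 0.35·h(Tier 3) + 0.3·0 + 0.1·h(Escalated)
h(Escalated) = 0.1·1 + 0.3·h(Tier 1) + 0.4·h(Tier 3) + 0.1·0 + 0.1·h(Escalated)
Solving: h(Tier 1) = 0.4668, h(Tier 3) = 0.3688, h(Escalated) = 0.4306.
Starting from Tier 3, the probability is 0.3688.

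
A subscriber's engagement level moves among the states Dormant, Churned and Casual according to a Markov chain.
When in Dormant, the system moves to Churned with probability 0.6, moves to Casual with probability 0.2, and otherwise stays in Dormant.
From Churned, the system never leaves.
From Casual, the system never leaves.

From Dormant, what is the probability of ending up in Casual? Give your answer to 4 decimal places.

0.2500

Let h(s) be the probability of absorption at Casual starting from transient state s. Then h(Casual) = 1 and h(Churned) = 0. By first-step analysis:
h(Dormant) = 0.2·h(Dormant) + 0.6·0 + 0.2·1
Solving: h(Dormant) = 0.2500.
Starting from Dormant, the probability is 0.2500.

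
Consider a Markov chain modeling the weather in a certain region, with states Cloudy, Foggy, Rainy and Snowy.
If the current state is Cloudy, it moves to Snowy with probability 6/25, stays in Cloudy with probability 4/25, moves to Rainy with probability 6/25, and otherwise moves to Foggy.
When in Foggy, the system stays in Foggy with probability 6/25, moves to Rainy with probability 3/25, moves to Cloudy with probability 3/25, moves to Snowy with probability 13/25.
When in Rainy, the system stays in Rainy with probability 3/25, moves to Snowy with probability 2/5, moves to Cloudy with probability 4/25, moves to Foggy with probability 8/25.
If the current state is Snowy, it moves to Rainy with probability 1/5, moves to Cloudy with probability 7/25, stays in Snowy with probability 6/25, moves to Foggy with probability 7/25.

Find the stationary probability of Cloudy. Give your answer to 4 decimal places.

Let the stationary distribution be π with π = πP and π_1 + π_2 + π_3 + π_4 = 1.
π_1 = 0.16·π_1 + 0.12·π_2 + 0.16·π_3 + 0.28·π_4
π_2 = 0.36·π_1 + 0.24·π_2 + 0.32·π_3 + 0.28·π_4
π_3 = 0.24·π_1 + 0.12·π_2 + 0.12·π_3 + 0.2·π_4
Solving with the normalization constraint gives π = (0.1902, 0.2904, 0.1707, 0.3486).
So the stationary probability of Cloudy is 0.1902.

0.1902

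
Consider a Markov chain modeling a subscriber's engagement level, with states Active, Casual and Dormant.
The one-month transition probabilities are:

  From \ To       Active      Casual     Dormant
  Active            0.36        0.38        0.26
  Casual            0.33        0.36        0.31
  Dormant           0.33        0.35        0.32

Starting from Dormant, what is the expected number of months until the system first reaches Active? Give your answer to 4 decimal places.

3.0303

Let t(s) be the expected number of months to first reach Active from state s, with t(Active) = 0. Conditioning on the first month:
t(Casual) = 1 + 0.36·t(Casual) + 0.31·t(Dormant)
t(Dormant) = 1 + 0.35·t(Casual) + 0.32·t(Dormant)
Solving: t(Casual) = 3.0303, t(Dormant) = 3.0303.
Expected months from Dormant to Active: 3.0303.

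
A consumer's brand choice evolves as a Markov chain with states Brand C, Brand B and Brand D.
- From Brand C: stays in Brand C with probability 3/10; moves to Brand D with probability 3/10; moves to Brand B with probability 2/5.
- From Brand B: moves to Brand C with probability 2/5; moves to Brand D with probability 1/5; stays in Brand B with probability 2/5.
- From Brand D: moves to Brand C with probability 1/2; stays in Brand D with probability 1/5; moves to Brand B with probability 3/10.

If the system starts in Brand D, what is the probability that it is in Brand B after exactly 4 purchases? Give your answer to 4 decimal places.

0.3763

Propagate the distribution vector 4 purchases from Brand D.
After 0 purchases: (0.0000, 0.0000, 1.0000)
After 1 purchase: (0.5000, 0.3000, 0.2000)
After 2 purchases: (0.3700, 0.3800, 0.2500)
After 3 purchases: (0.3880, 0.3750, 0.2370)
After 4 purchases: (0.3849, 0.3763, 0.2388)
P(in Brand B after 4 purchases) = 0.3763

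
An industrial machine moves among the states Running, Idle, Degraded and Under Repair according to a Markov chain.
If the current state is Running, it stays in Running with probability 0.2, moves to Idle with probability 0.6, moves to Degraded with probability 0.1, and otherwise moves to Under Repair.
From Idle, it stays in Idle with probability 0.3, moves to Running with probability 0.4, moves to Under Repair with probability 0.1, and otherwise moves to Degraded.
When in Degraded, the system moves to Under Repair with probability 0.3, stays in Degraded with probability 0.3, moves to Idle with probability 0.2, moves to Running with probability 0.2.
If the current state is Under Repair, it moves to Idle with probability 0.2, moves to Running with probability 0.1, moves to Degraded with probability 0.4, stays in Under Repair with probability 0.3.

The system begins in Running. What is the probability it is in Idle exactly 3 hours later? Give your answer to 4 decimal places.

0.3580

Propagate the distribution vector 3 hours from Running.
After 0 hours: (1.0000, 0.0000, 0.0000, 0.0000)
After 1 hour: (0.2000, 0.6000, 0.1000, 0.1000)
After 2 hours: (0.3100, 0.3400, 0.2100, 0.1400)
After 3 hours: (0.2540, 0.3580, 0.2180, 0.1700)
P(in Idle after 3 hours) = 0.3580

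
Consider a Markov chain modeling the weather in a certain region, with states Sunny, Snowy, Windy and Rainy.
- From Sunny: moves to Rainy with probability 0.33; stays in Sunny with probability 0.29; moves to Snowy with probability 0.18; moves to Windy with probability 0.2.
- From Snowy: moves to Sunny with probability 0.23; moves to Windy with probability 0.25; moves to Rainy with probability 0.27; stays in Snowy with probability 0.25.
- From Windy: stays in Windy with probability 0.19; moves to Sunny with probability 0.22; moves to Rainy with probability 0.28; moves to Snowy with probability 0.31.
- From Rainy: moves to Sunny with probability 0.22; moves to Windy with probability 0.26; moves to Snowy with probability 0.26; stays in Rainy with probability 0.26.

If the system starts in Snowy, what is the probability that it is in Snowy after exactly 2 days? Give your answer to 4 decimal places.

0.2516

Propagate the distribution vector 2 days from Snowy.
After 0 days: (0.0000, 1.0000, 0.0000, 0.0000)
After 1 day: (0.2300, 0.2500, 0.2500, 0.2700)
After 2 days: (0.2386, 0.2516, 0.2262, 0.2836)
P(in Snowy after 2 days) = 0.2516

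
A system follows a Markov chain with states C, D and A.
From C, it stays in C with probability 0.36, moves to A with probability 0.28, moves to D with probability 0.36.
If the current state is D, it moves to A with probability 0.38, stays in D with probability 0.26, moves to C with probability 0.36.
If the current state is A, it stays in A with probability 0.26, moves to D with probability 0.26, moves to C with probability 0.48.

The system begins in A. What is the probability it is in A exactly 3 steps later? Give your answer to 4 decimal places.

Propagate the distribution vector 3 steps from A.
After 0 steps: (0.0000, 0.0000, 1.0000)
After 1 step: (0.4800, 0.2600, 0.2600)
After 2 steps: (0.3912, 0.3080, 0.3008)
After 3 steps: (0.3961, 0.2991, 0.3048)
P(in A after 3 steps) = 0.3048

0.3048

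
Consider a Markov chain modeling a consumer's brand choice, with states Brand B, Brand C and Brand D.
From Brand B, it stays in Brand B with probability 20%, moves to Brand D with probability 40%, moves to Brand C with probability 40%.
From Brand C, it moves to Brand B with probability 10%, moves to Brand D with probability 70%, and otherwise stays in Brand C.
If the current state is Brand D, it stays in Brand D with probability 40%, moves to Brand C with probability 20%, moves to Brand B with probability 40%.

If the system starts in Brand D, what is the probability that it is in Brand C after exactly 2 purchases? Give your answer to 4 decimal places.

Sum over the intermediate state after 1 purchase:
P = P(Brand D→Brand B)·P(Brand B→Brand C) + P(Brand D→Brand C)·P(Brand C→Brand C) + P(Brand D→Brand D)·P(Brand D→Brand C)
  = 0.4×0.4 + 0.2×0.2 + 0.4×0.2
  = 0.1600 + 0.0400 + 0.0800 = 0.2800

0.2800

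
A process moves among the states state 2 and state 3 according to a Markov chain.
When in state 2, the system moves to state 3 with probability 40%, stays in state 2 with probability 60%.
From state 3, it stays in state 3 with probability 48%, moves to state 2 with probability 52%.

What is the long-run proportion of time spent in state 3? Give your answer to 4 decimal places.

Let the stationary distribution be π with π = πP and π_1 + π_2 = 1.
π_1 = 0.6·π_1 + 0.52·π_2
Solving with the normalization constraint gives π = (0.5652, 0.4348).
So the stationary probability of state 3 is 0.4348.

0.4348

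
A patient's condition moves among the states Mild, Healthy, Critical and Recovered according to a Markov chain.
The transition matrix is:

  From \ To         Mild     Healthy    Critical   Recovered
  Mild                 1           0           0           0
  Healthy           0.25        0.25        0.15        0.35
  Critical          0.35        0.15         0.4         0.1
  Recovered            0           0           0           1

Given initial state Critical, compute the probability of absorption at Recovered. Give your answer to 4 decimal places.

0.2982

Let h(s) be the probability of absorption at Recovered starting from transient state s. Then h(Recovered) = 1 and h(Mild) = 0. By first-step analysis:
h(Healthy) = 0.25·0 + 0.25·h(Healthy) + 0.15·h(Critical) + 0.35·1
h(Critical) = 0.35·0 + 0.15·h(Healthy) + 0.4·h(Critical) + 0.1·1
Solving: h(Healthy) = 0.5263, h(Critical) = 0.2982.
Starting from Critical, the probability is 0.2982.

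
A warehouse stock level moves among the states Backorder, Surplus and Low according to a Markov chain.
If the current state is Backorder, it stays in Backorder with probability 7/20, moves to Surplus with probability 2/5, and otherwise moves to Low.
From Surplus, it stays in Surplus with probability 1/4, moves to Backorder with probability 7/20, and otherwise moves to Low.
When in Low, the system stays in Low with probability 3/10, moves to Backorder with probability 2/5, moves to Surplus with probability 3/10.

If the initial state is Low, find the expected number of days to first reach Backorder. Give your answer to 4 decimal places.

2.5926

Let t(s) be the expected number of days to first reach Backorder from state s, with t(Backorder) = 0. Conditioning on the first day:
t(Surplus) = 1 + 0.25·t(Surplus) + 0.4·t(Low)
t(Low) = 1 + 0.3·t(Surplus) + 0.3·t(Low)
Solving: t(Surplus) = 2.7160, t(Low) = 2.5926.
Expected days from Low to Backorder: 2.5926.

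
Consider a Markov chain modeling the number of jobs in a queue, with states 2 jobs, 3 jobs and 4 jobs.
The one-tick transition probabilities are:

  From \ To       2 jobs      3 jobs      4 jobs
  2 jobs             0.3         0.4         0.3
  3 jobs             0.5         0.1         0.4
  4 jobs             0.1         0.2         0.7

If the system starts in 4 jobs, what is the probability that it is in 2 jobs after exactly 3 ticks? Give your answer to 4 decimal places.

0.2200

Propagate the distribution vector 3 ticks from 4 jobs.
After 0 ticks: (0.0000, 0.0000, 1.0000)
After 1 tick: (0.1000, 0.2000, 0.7000)
After 2 ticks: (0.2000, 0.2000, 0.6000)
After 3 ticks: (0.2200, 0.2200, 0.5600)
P(in 2 jobs after 3 ticks) = 0.2200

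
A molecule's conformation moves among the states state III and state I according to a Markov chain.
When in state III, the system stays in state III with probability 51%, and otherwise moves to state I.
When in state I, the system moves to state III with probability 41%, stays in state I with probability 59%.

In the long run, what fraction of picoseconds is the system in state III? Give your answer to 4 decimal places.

0.4556

Let the stationary distribution be π with π = πP and π_1 + π_2 = 1.
π_1 = 0.51·π_1 + 0.41·π_2
Solving with the normalization constraint gives π = (0.4556, 0.5444).
So the stationary probability of state III is 0.4556.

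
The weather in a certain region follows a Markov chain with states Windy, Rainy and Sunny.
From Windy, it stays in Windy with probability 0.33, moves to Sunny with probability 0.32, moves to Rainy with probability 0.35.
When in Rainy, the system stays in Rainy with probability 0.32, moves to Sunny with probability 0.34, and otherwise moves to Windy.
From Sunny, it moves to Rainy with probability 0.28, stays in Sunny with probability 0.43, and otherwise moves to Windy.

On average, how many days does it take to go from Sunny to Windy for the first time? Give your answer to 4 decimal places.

3.2832

Let t(s) be the expected number of days to first reach Windy from state s, with t(Windy) = 0. Conditioning on the first day:
t(Rainy) = 1 + 0.32·t(Rainy) + 0.34·t(Sunny)
t(Sunny) = 1 + 0.28·t(Rainy) + 0.43·t(Sunny)
Solving: t(Rainy) = 3.1122, t(Sunny) = 3.2832.
Expected days from Sunny to Windy: 3.2832.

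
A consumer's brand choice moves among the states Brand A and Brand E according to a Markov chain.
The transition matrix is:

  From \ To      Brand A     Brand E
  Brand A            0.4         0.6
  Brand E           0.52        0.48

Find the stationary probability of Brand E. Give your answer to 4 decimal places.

0.5357

Let the stationary distribution be π with π = πP and π_1 + π_2 = 1.
π_1 = 0.4·π_1 + 0.52·π_2
Solving with the normalization constraint gives π = (0.4643, 0.5357).
So the stationary probability of Brand E is 0.5357.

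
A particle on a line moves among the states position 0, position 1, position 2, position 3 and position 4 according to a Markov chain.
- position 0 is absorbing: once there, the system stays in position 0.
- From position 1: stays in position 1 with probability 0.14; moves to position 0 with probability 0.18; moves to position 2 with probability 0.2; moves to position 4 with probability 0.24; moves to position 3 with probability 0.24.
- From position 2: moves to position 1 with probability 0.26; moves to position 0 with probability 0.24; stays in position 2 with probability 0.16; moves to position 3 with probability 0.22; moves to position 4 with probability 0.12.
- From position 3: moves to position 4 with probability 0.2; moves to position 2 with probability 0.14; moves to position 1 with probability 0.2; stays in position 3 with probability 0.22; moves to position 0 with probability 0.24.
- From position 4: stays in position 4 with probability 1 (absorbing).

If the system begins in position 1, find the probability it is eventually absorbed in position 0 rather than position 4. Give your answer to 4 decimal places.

0.4944

Let h(s) be the probability of absorption at position 0 starting from transient state s. Then h(position 0) = 1 and h(position 4) = 0. By first-step analysis:
h(position 1) = 0.18·1 + 0.14·h(position 1) + 0.2·h(position 2) + 0.24·h(position 3) + 0.24·0
h(position 2) = 0.24·1 + 0.26·h(position 1) + 0.16·h(position 2) + 0.22·h(position 3) + 0.12·0
h(position 3) = 0.24·1 + 0.2·h(position 1) + 0.14·h(position 2) + 0.22·h(position 3) + 0.2·0
Solving: h(position 1) = 0.4944, h(position 2) = 0.5798, h(position 3) = 0.5385.
Starting from position 1, the probability is 0.4944.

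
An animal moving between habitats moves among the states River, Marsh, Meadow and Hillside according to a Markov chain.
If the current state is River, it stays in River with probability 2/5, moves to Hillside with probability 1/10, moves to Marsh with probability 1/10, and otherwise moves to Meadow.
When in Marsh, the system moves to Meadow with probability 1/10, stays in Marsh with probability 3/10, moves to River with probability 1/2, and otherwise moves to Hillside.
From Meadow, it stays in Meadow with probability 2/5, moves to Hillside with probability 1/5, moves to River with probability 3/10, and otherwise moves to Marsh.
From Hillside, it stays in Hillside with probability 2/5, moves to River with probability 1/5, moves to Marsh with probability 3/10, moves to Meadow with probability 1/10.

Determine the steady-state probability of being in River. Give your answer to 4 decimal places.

0.3508

Let the stationary distribution be π with π = πP and π_1 + π_2 + π_3 + π_4 = 1.
π_1 = 0.4·π_1 + 0.5·π_2 + 0.3·π_3 + 0.2·π_4
π_2 = 0.1·π_1 + 0.3·π_2 + 0.1·π_3 + 0.3·π_4
π_3 = 0.4·π_1 + 0.1·π_2 + 0.4·π_3 + 0.1·π_4
Solving with the normalization constraint gives π = (0.3508, 0.1712, 0.2932, 0.1847).
So the stationary probability of River is 0.3508.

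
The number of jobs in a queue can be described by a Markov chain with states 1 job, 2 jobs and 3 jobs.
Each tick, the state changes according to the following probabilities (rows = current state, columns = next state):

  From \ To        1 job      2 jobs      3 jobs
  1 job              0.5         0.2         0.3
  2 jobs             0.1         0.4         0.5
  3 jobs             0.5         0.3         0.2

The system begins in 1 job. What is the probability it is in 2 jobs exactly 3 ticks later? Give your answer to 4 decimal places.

0.2850

Propagate the distribution vector 3 ticks from 1 job.
After 0 ticks: (1.0000, 0.0000, 0.0000)
After 1 tick: (0.5000, 0.2000, 0.3000)
After 2 ticks: (0.4200, 0.2700, 0.3100)
After 3 ticks: (0.3920, 0.2850, 0.3230)
P(in 2 jobs after 3 ticks) = 0.2850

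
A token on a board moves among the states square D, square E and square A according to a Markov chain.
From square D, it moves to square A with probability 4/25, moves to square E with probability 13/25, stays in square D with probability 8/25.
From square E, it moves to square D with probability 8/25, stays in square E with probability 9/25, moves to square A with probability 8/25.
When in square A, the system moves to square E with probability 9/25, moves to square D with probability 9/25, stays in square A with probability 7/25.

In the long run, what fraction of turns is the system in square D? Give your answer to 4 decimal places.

Let the stationary distribution be π with π = πP and π_1 + π_2 + π_3 = 1.
π_1 = 0.32·π_1 + 0.32·π_2 + 0.36·π_3
π_2 = 0.52·π_1 + 0.36·π_2 + 0.36·π_3
Solving with the normalization constraint gives π = (0.3303, 0.4128, 0.2569).
So the stationary probability of square D is 0.3303.

0.3303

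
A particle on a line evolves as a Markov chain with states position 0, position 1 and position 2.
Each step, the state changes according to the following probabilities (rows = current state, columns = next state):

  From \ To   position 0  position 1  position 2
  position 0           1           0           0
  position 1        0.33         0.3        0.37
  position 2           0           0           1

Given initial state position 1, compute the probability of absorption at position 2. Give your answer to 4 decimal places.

0.5286

Let h(s) be the probability of absorption at position 2 starting from transient state s. Then h(position 2) = 1 and h(position 0) = 0. By first-step analysis:
h(position 1) = 0.33·0 + 0.3·h(position 1) + 0.37·1
Solving: h(position 1) = 0.5286.
Starting from position 1, the probability is 0.5286.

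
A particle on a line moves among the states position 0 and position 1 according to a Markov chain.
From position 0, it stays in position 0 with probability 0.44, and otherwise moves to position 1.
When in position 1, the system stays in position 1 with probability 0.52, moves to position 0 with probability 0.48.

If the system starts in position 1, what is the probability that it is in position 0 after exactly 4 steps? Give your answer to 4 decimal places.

Propagate the distribution vector 4 steps from position 1.
After 0 steps: (0.0000, 1.0000)
After 1 step: (0.4800, 0.5200)
After 2 steps: (0.4608, 0.5392)
After 3 steps: (0.4616, 0.5384)
After 4 steps: (0.4615, 0.5385)
P(in position 0 after 4 steps) = 0.4615

0.4615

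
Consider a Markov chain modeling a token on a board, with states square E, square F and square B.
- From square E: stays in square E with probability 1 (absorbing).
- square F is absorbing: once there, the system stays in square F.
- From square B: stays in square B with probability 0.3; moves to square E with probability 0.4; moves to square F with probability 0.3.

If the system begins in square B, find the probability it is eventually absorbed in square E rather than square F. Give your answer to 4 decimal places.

0.5714

Let h(s) be the probability of absorption at square E starting from transient state s. Then h(square E) = 1 and h(square F) = 0. By first-step analysis:
h(square B) = 0.4·1 + 0.3·0 + 0.3·h(square B)
Solving: h(square B) = 0.5714.
Starting from square B, the probability is 0.5714.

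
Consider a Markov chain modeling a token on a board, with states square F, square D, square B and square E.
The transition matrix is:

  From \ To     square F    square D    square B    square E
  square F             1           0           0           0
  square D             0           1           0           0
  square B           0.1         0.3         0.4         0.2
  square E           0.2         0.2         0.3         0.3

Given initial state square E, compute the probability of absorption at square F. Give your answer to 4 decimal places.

Let h(s) be the probability of absorption at square F starting from transient state s. Then h(square F) = 1 and h(square D) = 0. By first-step analysis:
h(square B) = 0.1·1 + 0.3·0 + 0.4·h(square B) + 0.2·h(square E)
h(square E) = 0.2·1 + 0.2·0 + 0.3·h(square B) + 0.3·h(square E)
Solving: h(square B) = 0.3056, h(square E) = 0.4167.
Starting from square E, the probability is 0.4167.

0.4167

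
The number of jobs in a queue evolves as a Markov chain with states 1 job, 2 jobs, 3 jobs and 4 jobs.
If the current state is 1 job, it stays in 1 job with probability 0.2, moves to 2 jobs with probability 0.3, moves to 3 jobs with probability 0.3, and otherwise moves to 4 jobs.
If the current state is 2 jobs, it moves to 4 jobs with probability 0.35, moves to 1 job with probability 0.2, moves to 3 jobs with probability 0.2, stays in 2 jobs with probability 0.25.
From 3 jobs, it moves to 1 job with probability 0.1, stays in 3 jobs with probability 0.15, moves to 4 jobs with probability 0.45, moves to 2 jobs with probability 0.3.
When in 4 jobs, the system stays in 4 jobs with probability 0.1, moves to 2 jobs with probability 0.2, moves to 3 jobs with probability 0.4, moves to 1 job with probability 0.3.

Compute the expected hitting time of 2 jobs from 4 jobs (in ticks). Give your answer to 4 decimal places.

Let t(s) be the expected number of ticks to first reach 2 jobs from state s, with t(2 jobs) = 0. Conditioning on the first tick:
t(1 job) = 1 + 0.2·t(1 job) + 0.3·t(3 jobs) + 0.2·t(4 jobs)
t(3 jobs) = 1 + 0.1·t(1 job) + 0.15·t(3 jobs) + 0.45·t(4 jobs)
t(4 jobs) = 1 + 0.3·t(1 job) + 0.4·t(3 jobs) + 0.1·t(4 jobs)
Solving: t(1 job) = 3.6310, t(3 jobs) = 3.7042, t(4 jobs) = 3.9678.
Expected ticks from 4 jobs to 2 jobs: 3.9678.

3.9678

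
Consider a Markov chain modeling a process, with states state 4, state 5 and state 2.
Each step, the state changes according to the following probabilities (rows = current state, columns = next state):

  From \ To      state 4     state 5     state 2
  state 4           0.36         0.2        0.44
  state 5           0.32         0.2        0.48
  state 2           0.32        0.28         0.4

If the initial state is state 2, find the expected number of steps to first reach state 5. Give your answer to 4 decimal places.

3.9474

Let t(s) be the expected number of steps to first reach state 5 from state s, with t(state 5) = 0. Conditioning on the first step:
t(state 4) = 1 + 0.36·t(state 4) + 0.44·t(state 2)
t(state 2) = 1 + 0.32·t(state 4) + 0.4·t(state 2)
Solving: t(state 4) = 4.2763, t(state 2) = 3.9474.
Expected steps from state 2 to state 5: 3.9474.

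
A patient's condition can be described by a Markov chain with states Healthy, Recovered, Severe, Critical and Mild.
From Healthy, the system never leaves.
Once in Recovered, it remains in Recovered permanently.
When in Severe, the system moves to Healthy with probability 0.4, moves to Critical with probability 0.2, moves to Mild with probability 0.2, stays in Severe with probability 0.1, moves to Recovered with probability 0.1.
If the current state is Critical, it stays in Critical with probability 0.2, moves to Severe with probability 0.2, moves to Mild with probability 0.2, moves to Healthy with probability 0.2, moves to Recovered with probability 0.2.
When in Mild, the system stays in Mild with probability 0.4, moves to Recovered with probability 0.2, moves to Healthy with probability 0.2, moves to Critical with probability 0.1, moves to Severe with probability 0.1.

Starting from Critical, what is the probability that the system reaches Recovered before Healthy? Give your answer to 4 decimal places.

0.4426

Let h(s) be the probability of absorption at Recovered starting from transient state s. Then h(Recovered) = 1 and h(Healthy) = 0. By first-step analysis:
h(Severe) = 0.4·0 + 0.1·1 + 0.1·h(Severe) + 0.2·h(Critical) + 0.2·h(Mild)
h(Critical) = 0.2·0 + 0.2·1 + 0.2·h(Severe) + 0.2·h(Critical) + 0.2·h(Mild)
h(Mild) = 0.2·0 + 0.2·1 + 0.1·h(Severe) + 0.1·h(Critical) + 0.4·h(Mild)
Solving: h(Severe) = 0.3115, h(Critical) = 0.4426, h(Mild) = 0.4590.
Starting from Critical, the probability is 0.4426.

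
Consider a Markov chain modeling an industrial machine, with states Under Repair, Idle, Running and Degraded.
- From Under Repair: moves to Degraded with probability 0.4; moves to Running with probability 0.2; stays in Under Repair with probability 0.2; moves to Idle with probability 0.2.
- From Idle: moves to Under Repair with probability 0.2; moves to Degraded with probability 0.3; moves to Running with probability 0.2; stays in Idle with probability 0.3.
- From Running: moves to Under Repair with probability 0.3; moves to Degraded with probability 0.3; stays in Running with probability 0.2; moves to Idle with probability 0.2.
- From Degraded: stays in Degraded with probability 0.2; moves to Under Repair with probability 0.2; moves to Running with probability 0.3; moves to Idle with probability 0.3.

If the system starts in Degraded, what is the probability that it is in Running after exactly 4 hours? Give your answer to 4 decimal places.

Propagate the distribution vector 4 hours from Degraded.
After 0 hours: (0.0000, 0.0000, 0.0000, 1.0000)
After 1 hour: (0.2000, 0.3000, 0.3000, 0.2000)
After 2 hours: (0.2300, 0.2500, 0.2200, 0.3000)
After 3 hours: (0.2220, 0.2550, 0.2300, 0.2930)
After 4 hours: (0.2230, 0.2548, 0.2293, 0.2929)
P(in Running after 4 hours) = 0.2293

0.2293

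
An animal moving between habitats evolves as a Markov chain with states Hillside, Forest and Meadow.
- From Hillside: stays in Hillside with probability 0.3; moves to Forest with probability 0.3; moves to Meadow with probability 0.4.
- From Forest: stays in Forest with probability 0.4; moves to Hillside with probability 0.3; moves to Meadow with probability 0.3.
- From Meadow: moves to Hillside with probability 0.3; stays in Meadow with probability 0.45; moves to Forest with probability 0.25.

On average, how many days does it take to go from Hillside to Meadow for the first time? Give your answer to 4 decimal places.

2.7273

Let t(s) be the expected number of days to first reach Meadow from state s, with t(Meadow) = 0. Conditioning on the first day:
t(Hillside) = 1 + 0.3·t(Hillside) + 0.3·t(Forest)
t(Forest) = 1 + 0.3·t(Hillside) + 0.4·t(Forest)
Solving: t(Hillside) = 2.7273, t(Forest) = 3.0303.
Expected days from Hillside to Meadow: 2.7273.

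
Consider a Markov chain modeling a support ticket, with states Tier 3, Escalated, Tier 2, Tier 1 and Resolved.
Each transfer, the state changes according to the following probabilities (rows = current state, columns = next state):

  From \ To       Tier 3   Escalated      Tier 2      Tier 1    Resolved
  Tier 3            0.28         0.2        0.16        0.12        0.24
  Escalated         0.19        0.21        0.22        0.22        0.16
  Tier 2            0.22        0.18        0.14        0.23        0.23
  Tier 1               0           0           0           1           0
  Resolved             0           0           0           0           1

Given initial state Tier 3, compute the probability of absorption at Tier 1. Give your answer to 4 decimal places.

0.4159

Let h(s) be the probability of absorption at Tier 1 starting from transient state s. Then h(Tier 1) = 1 and h(Resolved) = 0. By first-step analysis:
h(Tier 3) = 0.28·h(Tier 3) + 0.2·h(Escalated) + 0.16·h(Tier 2) + 0.12·1 + 0.24·0
h(Escalated) = 0.19·h(Tier 3) + 0.21·h(Escalated) + 0.22·h(Tier 2) + 0.22·1 + 0.16·0
h(Tier 2) = 0.22·h(Tier 3) + 0.18·h(Escalated) + 0.14·h(Tier 2) + 0.23·1 + 0.23·0
Solving: h(Tier 3) = 0.4159, h(Escalated) = 0.5125, h(Tier 2) = 0.4811.
Starting from Tier 3, the probability is 0.4159.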